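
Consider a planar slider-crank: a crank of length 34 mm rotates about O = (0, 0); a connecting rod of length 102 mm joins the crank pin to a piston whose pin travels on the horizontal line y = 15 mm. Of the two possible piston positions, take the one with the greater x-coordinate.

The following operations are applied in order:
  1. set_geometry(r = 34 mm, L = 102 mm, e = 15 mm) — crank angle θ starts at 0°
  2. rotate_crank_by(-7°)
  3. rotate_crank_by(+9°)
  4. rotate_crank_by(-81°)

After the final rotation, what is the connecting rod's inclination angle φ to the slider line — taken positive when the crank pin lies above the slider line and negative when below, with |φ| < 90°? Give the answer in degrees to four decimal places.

-28.3117

set_geometry: r = 34 mm, L = 102 mm, e = 15 mm; θ ← 0°
rotate_crank_by(-7°): θ ← 0° -7° = -7°
rotate_crank_by(+9°): θ ← -7° +9° = 2°
rotate_crank_by(-81°): θ ← 2° -81° = -79°
crank pin P = (r cos θ, r sin θ) = (6.487506, -33.375324)
h = r sin θ − e = -33.375324 − 15 = -48.375324
sin φ = h / L = -48.375324 / 102 = -0.47426788
φ = arcsin(-0.47426788) = -28.311693°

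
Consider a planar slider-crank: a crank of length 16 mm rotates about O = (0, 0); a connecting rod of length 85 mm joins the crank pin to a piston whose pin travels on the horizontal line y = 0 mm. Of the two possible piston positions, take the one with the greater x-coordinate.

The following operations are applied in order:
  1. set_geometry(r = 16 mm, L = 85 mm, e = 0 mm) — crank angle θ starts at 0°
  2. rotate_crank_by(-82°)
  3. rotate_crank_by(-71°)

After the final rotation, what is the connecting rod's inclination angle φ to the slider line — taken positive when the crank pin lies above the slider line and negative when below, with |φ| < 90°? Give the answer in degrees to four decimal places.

set_geometry: r = 16 mm, L = 85 mm, e = 0 mm; θ ← 0°
rotate_crank_by(-82°): θ ← 0° -82° = -82°
rotate_crank_by(-71°): θ ← -82° -71° = -153°
crank pin P = (r cos θ, r sin θ) = (-14.256104, -7.263848)
h = r sin θ − e = -7.263848 − 0 = -7.263848
sin φ = h / L = -7.263848 / 85 = -0.08545704
φ = arcsin(-0.08545704) = -4.902307°

-4.9023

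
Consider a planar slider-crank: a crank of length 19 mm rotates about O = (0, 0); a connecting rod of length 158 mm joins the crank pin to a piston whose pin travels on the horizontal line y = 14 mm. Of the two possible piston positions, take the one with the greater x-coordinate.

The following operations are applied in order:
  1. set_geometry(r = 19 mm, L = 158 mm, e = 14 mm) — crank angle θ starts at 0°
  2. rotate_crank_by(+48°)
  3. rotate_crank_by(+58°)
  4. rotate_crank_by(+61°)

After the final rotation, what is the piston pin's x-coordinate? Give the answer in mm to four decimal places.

set_geometry: r = 19 mm, L = 158 mm, e = 14 mm; θ ← 0°
rotate_crank_by(+48°): θ ← 0° +48° = 48°
rotate_crank_by(+58°): θ ← 48° +58° = 106°
rotate_crank_by(+61°): θ ← 106° +61° = 167°
crank pin P = (r cos θ, r sin θ) = (-18.513031, 4.274070)
h = r sin θ − e = 4.274070 − 14 = -9.725930
x = r cos θ + √(L² − h²) = -18.513031 + √(24964.0 − 94.5937) = -18.513031 + 157.700369 = 139.187337

139.1873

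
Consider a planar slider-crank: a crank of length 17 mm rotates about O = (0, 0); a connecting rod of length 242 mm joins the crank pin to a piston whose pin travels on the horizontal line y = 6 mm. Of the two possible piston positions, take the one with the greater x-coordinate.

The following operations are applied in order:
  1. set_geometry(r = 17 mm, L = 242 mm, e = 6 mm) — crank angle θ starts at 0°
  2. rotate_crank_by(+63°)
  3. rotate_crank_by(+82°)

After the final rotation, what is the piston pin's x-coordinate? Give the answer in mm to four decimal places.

set_geometry: r = 17 mm, L = 242 mm, e = 6 mm; θ ← 0°
rotate_crank_by(+63°): θ ← 0° +63° = 63°
rotate_crank_by(+82°): θ ← 63° +82° = 145°
crank pin P = (r cos θ, r sin θ) = (-13.925585, 9.750799)
h = r sin θ − e = 9.750799 − 6 = 3.750799
x = r cos θ + √(L² − h²) = -13.925585 + √(58564.0 − 14.0685) = -13.925585 + 241.970931 = 228.045346

228.0453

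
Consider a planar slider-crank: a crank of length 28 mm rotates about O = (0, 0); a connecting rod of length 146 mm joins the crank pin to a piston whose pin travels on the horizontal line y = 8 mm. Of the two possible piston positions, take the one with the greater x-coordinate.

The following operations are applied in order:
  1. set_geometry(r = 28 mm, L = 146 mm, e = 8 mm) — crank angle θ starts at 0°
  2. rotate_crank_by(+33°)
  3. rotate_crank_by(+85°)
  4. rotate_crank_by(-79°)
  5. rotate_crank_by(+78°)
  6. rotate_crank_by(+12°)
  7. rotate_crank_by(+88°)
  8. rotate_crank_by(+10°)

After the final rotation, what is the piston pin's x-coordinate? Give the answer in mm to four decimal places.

set_geometry: r = 28 mm, L = 146 mm, e = 8 mm; θ ← 0°
rotate_crank_by(+33°): θ ← 0° +33° = 33°
rotate_crank_by(+85°): θ ← 33° +85° = 118°
rotate_crank_by(-79°): θ ← 118° -79° = 39°
rotate_crank_by(+78°): θ ← 39° +78° = 117°
rotate_crank_by(+12°): θ ← 117° +12° = 129°
rotate_crank_by(+88°): θ ← 129° +88° = 217°
rotate_crank_by(+10°): θ ← 217° +10° = 227°
crank pin P = (r cos θ, r sin θ) = (-19.095954, -20.477904)
h = r sin θ − e = -20.477904 − 8 = -28.477904
x = r cos θ + √(L² − h²) = -19.095954 + √(21316.0 − 810.9910) = -19.095954 + 143.195702 = 124.099748

124.0997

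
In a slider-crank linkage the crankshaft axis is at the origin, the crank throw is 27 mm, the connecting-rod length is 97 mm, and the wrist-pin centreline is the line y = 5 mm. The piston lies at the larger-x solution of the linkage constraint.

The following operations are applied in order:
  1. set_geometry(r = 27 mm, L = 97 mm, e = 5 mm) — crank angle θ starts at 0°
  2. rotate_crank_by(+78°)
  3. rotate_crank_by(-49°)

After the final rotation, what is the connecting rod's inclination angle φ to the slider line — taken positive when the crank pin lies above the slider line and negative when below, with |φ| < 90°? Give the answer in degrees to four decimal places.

set_geometry: r = 27 mm, L = 97 mm, e = 5 mm; θ ← 0°
rotate_crank_by(+78°): θ ← 0° +78° = 78°
rotate_crank_by(-49°): θ ← 78° -49° = 29°
crank pin P = (r cos θ, r sin θ) = (23.614732, 13.089860)
h = r sin θ − e = 13.089860 − 5 = 8.089860
sin φ = h / L = 8.089860 / 97 = 0.08340062
φ = arcsin(0.08340062) = 4.784060°

4.7841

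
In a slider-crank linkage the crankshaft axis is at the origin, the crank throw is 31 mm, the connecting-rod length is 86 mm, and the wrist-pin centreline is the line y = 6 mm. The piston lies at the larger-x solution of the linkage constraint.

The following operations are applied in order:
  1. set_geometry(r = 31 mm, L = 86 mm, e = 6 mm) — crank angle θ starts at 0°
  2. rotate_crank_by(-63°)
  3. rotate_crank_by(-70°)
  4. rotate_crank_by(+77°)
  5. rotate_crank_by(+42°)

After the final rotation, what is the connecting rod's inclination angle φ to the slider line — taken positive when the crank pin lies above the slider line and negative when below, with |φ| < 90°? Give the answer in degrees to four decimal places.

-9.0312

set_geometry: r = 31 mm, L = 86 mm, e = 6 mm; θ ← 0°
rotate_crank_by(-63°): θ ← 0° -63° = -63°
rotate_crank_by(-70°): θ ← -63° -70° = -133°
rotate_crank_by(+77°): θ ← -133° +77° = -56°
rotate_crank_by(+42°): θ ← -56° +42° = -14°
crank pin P = (r cos θ, r sin θ) = (30.079168, -7.499579)
h = r sin θ − e = -7.499579 − 6 = -13.499579
sin φ = h / L = -13.499579 / 86 = -0.15697185
φ = arcsin(-0.15697185) = -9.031175°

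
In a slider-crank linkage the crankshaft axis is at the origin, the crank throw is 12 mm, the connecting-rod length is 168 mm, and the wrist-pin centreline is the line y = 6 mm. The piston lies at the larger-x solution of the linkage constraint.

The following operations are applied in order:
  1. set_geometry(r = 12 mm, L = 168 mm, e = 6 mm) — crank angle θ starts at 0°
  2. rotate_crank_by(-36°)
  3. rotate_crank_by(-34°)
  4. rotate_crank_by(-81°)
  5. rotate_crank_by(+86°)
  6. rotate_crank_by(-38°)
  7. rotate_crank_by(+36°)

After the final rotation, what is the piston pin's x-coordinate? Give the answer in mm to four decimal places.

set_geometry: r = 12 mm, L = 168 mm, e = 6 mm; θ ← 0°
rotate_crank_by(-36°): θ ← 0° -36° = -36°
rotate_crank_by(-34°): θ ← -36° -34° = -70°
rotate_crank_by(-81°): θ ← -70° -81° = -151°
rotate_crank_by(+86°): θ ← -151° +86° = -65°
rotate_crank_by(-38°): θ ← -65° -38° = -103°
rotate_crank_by(+36°): θ ← -103° +36° = -67°
crank pin P = (r cos θ, r sin θ) = (4.688774, -11.046058)
h = r sin θ − e = -11.046058 − 6 = -17.046058
x = r cos θ + √(L² − h²) = 4.688774 + √(28224.0 − 290.5681) = 4.688774 + 167.132977 = 171.821750

171.8218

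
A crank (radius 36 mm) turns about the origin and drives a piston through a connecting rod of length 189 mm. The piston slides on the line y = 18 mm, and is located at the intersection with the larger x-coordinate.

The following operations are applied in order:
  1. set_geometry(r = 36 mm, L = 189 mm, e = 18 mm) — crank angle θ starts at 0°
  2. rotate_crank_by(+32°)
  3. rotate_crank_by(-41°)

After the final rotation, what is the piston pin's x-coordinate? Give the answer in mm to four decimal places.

223.0736

set_geometry: r = 36 mm, L = 189 mm, e = 18 mm; θ ← 0°
rotate_crank_by(+32°): θ ← 0° +32° = 32°
rotate_crank_by(-41°): θ ← 32° -41° = -9°
crank pin P = (r cos θ, r sin θ) = (35.556780, -5.631641)
h = r sin θ − e = -5.631641 − 18 = -23.631641
x = r cos θ + √(L² − h²) = 35.556780 + √(35721.0 − 558.4544) = 35.556780 + 187.516787 = 223.073568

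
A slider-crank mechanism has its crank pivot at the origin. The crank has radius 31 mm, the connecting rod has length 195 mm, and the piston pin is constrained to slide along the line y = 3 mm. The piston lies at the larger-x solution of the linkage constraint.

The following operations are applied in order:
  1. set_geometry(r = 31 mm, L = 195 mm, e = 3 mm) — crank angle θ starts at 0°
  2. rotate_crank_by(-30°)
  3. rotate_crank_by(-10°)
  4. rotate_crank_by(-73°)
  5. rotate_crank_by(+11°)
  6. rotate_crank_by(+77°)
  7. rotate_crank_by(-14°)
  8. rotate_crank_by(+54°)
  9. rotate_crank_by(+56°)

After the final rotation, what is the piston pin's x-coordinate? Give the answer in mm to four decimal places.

203.3094

set_geometry: r = 31 mm, L = 195 mm, e = 3 mm; θ ← 0°
rotate_crank_by(-30°): θ ← 0° -30° = -30°
rotate_crank_by(-10°): θ ← -30° -10° = -40°
rotate_crank_by(-73°): θ ← -40° -73° = -113°
rotate_crank_by(+11°): θ ← -113° +11° = -102°
rotate_crank_by(+77°): θ ← -102° +77° = -25°
rotate_crank_by(-14°): θ ← -25° -14° = -39°
rotate_crank_by(+54°): θ ← -39° +54° = 15°
rotate_crank_by(+56°): θ ← 15° +56° = 71°
crank pin P = (r cos θ, r sin θ) = (10.092613, 29.311076)
h = r sin θ − e = 29.311076 − 3 = 26.311076
x = r cos θ + √(L² − h²) = 10.092613 + √(38025.0 − 692.2727) = 10.092613 + 193.216788 = 203.309401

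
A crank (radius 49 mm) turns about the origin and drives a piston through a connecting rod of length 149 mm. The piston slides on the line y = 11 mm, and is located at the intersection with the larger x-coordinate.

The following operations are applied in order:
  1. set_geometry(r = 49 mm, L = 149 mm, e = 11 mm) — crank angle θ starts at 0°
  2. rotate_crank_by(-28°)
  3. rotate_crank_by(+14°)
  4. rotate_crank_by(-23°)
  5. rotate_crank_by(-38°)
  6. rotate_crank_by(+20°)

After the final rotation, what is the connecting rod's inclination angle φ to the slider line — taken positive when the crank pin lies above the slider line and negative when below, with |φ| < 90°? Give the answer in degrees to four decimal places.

-20.0726

set_geometry: r = 49 mm, L = 149 mm, e = 11 mm; θ ← 0°
rotate_crank_by(-28°): θ ← 0° -28° = -28°
rotate_crank_by(+14°): θ ← -28° +14° = -14°
rotate_crank_by(-23°): θ ← -14° -23° = -37°
rotate_crank_by(-38°): θ ← -37° -38° = -75°
rotate_crank_by(+20°): θ ← -75° +20° = -55°
crank pin P = (r cos θ, r sin θ) = (28.105245, -40.138450)
h = r sin θ − e = -40.138450 − 11 = -51.138450
sin φ = h / L = -51.138450 / 149 = -0.34321107
φ = arcsin(-0.34321107) = -20.072631°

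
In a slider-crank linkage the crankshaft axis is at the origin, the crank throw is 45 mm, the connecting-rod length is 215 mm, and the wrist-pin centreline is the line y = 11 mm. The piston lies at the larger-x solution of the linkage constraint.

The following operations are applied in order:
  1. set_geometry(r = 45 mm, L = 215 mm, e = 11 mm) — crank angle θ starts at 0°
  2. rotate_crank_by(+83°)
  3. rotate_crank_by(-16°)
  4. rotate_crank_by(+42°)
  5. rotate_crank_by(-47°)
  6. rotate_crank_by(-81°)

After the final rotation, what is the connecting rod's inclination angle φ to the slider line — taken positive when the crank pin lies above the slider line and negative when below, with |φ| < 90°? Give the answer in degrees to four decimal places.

set_geometry: r = 45 mm, L = 215 mm, e = 11 mm; θ ← 0°
rotate_crank_by(+83°): θ ← 0° +83° = 83°
rotate_crank_by(-16°): θ ← 83° -16° = 67°
rotate_crank_by(+42°): θ ← 67° +42° = 109°
rotate_crank_by(-47°): θ ← 109° -47° = 62°
rotate_crank_by(-81°): θ ← 62° -81° = -19°
crank pin P = (r cos θ, r sin θ) = (42.548336, -14.650567)
h = r sin θ − e = -14.650567 − 11 = -25.650567
sin φ = h / L = -25.650567 / 215 = -0.11930496
φ = arcsin(-0.11930496) = -6.851992°

-6.8520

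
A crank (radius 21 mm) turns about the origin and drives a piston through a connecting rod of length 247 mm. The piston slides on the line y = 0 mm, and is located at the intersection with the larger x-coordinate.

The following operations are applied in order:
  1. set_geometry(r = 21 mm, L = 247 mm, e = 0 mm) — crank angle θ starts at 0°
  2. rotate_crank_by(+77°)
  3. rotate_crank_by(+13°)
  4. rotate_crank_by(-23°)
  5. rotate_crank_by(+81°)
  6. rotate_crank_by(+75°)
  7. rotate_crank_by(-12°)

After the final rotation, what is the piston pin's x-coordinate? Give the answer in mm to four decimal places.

228.7626

set_geometry: r = 21 mm, L = 247 mm, e = 0 mm; θ ← 0°
rotate_crank_by(+77°): θ ← 0° +77° = 77°
rotate_crank_by(+13°): θ ← 77° +13° = 90°
rotate_crank_by(-23°): θ ← 90° -23° = 67°
rotate_crank_by(+81°): θ ← 67° +81° = 148°
rotate_crank_by(+75°): θ ← 148° +75° = 223°
rotate_crank_by(-12°): θ ← 223° -12° = 211°
crank pin P = (r cos θ, r sin θ) = (-18.000513, -10.815800)
h = r sin θ − e = -10.815800 − 0 = -10.815800
x = r cos θ + √(L² − h²) = -18.000513 + √(61009.0 − 116.9815) = -18.000513 + 246.763082 = 228.762568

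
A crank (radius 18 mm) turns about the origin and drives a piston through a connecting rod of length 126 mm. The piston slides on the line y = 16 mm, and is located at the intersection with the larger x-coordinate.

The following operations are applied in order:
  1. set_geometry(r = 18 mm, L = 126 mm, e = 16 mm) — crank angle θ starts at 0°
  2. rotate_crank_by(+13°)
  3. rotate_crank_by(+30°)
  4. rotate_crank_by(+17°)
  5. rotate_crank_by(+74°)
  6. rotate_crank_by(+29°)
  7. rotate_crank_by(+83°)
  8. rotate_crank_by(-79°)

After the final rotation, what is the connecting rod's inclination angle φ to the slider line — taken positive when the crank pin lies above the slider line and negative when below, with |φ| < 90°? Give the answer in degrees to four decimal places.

set_geometry: r = 18 mm, L = 126 mm, e = 16 mm; θ ← 0°
rotate_crank_by(+13°): θ ← 0° +13° = 13°
rotate_crank_by(+30°): θ ← 13° +30° = 43°
rotate_crank_by(+17°): θ ← 43° +17° = 60°
rotate_crank_by(+74°): θ ← 60° +74° = 134°
rotate_crank_by(+29°): θ ← 134° +29° = 163°
rotate_crank_by(+83°): θ ← 163° +83° = 246°
rotate_crank_by(-79°): θ ← 246° -79° = 167°
crank pin P = (r cos θ, r sin θ) = (-17.538661, 4.049119)
h = r sin θ − e = 4.049119 − 16 = -11.950881
sin φ = h / L = -11.950881 / 126 = -0.09484826
φ = arcsin(-0.09484826) = -5.442586°

-5.4426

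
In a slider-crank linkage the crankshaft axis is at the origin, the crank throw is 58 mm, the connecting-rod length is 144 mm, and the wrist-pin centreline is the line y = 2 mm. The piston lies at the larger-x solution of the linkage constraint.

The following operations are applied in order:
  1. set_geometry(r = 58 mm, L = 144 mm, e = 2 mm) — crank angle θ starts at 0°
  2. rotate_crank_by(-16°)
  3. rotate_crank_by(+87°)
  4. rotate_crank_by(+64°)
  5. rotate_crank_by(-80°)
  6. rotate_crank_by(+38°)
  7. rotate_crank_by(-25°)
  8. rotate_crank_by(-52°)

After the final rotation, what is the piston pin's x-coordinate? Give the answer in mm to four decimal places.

set_geometry: r = 58 mm, L = 144 mm, e = 2 mm; θ ← 0°
rotate_crank_by(-16°): θ ← 0° -16° = -16°
rotate_crank_by(+87°): θ ← -16° +87° = 71°
rotate_crank_by(+64°): θ ← 71° +64° = 135°
rotate_crank_by(-80°): θ ← 135° -80° = 55°
rotate_crank_by(+38°): θ ← 55° +38° = 93°
rotate_crank_by(-25°): θ ← 93° -25° = 68°
rotate_crank_by(-52°): θ ← 68° -52° = 16°
crank pin P = (r cos θ, r sin θ) = (55.753178, 15.986967)
h = r sin θ − e = 15.986967 − 2 = 13.986967
x = r cos θ + √(L² − h²) = 55.753178 + √(20736.0 − 195.6352) = 55.753178 + 143.319101 = 199.072280

199.0723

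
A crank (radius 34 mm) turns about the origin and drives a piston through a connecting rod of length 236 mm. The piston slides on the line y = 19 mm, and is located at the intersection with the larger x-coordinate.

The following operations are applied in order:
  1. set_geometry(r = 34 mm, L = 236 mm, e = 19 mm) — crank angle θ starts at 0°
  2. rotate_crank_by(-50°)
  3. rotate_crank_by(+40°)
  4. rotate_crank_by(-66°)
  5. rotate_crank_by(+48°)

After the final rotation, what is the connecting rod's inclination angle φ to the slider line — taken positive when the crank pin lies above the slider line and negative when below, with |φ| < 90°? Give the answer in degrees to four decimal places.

-8.5194

set_geometry: r = 34 mm, L = 236 mm, e = 19 mm; θ ← 0°
rotate_crank_by(-50°): θ ← 0° -50° = -50°
rotate_crank_by(+40°): θ ← -50° +40° = -10°
rotate_crank_by(-66°): θ ← -10° -66° = -76°
rotate_crank_by(+48°): θ ← -76° +48° = -28°
crank pin P = (r cos θ, r sin θ) = (30.020218, -15.962033)
h = r sin θ − e = -15.962033 − 19 = -34.962033
sin φ = h / L = -34.962033 / 236 = -0.14814421
φ = arcsin(-0.14814421) = -8.519396°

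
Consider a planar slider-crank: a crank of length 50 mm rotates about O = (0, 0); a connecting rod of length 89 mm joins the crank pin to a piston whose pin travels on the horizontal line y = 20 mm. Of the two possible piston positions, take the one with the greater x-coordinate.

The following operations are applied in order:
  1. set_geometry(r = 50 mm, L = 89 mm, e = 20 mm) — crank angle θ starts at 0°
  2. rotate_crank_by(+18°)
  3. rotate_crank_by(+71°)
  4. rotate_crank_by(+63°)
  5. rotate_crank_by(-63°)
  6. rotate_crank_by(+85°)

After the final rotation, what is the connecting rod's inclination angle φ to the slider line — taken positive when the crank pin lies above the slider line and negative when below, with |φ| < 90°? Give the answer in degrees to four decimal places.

set_geometry: r = 50 mm, L = 89 mm, e = 20 mm; θ ← 0°
rotate_crank_by(+18°): θ ← 0° +18° = 18°
rotate_crank_by(+71°): θ ← 18° +71° = 89°
rotate_crank_by(+63°): θ ← 89° +63° = 152°
rotate_crank_by(-63°): θ ← 152° -63° = 89°
rotate_crank_by(+85°): θ ← 89° +85° = 174°
crank pin P = (r cos θ, r sin θ) = (-49.726095, 5.226423)
h = r sin θ − e = 5.226423 − 20 = -14.773577
sin φ = h / L = -14.773577 / 89 = -0.16599525
φ = arcsin(-0.16599525) = -9.555055°

-9.5551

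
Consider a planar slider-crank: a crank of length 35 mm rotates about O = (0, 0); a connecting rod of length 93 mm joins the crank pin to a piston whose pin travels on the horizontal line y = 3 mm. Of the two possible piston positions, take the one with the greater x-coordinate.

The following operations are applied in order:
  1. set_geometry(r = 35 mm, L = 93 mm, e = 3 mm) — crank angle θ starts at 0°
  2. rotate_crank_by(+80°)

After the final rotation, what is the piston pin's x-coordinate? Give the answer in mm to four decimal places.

set_geometry: r = 35 mm, L = 93 mm, e = 3 mm; θ ← 0°
rotate_crank_by(+80°): θ ← 0° +80° = 80°
crank pin P = (r cos θ, r sin θ) = (6.077686, 34.468271)
h = r sin θ − e = 34.468271 − 3 = 31.468271
x = r cos θ + √(L² − h²) = 6.077686 + √(8649.0 − 990.2521) = 6.077686 + 87.514273 = 93.591959

93.5920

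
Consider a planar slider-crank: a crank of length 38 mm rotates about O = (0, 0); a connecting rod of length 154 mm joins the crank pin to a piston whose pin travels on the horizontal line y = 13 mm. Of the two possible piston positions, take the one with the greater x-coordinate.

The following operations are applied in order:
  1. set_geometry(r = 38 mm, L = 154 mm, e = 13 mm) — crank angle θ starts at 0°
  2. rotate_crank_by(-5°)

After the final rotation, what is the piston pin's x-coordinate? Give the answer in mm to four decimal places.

set_geometry: r = 38 mm, L = 154 mm, e = 13 mm; θ ← 0°
rotate_crank_by(-5°): θ ← 0° -5° = -5°
crank pin P = (r cos θ, r sin θ) = (37.855399, -3.311918)
h = r sin θ − e = -3.311918 − 13 = -16.311918
x = r cos θ + √(L² − h²) = 37.855399 + √(23716.0 − 266.0787) = 37.855399 + 153.133671 = 190.989070

190.9891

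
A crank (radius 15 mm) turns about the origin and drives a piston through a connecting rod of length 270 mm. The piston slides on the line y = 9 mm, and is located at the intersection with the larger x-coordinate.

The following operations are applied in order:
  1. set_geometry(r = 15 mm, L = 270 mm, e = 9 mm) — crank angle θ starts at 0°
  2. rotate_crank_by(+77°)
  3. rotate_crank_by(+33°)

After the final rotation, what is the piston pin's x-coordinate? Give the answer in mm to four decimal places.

264.8216

set_geometry: r = 15 mm, L = 270 mm, e = 9 mm; θ ← 0°
rotate_crank_by(+77°): θ ← 0° +77° = 77°
rotate_crank_by(+33°): θ ← 77° +33° = 110°
crank pin P = (r cos θ, r sin θ) = (-5.130302, 14.095389)
h = r sin θ − e = 14.095389 − 9 = 5.095389
x = r cos θ + √(L² − h²) = -5.130302 + √(72900.0 − 25.9630) = -5.130302 + 269.951916 = 264.821614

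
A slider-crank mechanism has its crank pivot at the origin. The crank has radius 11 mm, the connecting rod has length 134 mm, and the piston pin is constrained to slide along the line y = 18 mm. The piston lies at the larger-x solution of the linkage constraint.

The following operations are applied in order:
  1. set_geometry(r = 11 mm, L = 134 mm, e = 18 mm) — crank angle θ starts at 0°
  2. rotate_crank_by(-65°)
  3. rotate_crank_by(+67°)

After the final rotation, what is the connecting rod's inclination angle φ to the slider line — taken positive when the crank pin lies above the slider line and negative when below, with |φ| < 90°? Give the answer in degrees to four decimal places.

-7.5542

set_geometry: r = 11 mm, L = 134 mm, e = 18 mm; θ ← 0°
rotate_crank_by(-65°): θ ← 0° -65° = -65°
rotate_crank_by(+67°): θ ← -65° +67° = 2°
crank pin P = (r cos θ, r sin θ) = (10.993299, 0.383894)
h = r sin θ − e = 0.383894 − 18 = -17.616106
sin φ = h / L = -17.616106 / 134 = -0.13146347
φ = arcsin(-0.13146347) = -7.554169°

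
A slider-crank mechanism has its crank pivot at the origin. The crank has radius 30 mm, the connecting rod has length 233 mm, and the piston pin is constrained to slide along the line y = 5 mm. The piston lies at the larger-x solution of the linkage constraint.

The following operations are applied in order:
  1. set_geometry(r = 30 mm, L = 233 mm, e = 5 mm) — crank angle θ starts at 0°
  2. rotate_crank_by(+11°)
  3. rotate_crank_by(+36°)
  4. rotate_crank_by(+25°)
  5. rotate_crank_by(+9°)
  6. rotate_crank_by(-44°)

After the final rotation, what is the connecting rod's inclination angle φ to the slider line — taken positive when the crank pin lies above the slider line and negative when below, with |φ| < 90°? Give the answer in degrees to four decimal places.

3.2118

set_geometry: r = 30 mm, L = 233 mm, e = 5 mm; θ ← 0°
rotate_crank_by(+11°): θ ← 0° +11° = 11°
rotate_crank_by(+36°): θ ← 11° +36° = 47°
rotate_crank_by(+25°): θ ← 47° +25° = 72°
rotate_crank_by(+9°): θ ← 72° +9° = 81°
rotate_crank_by(-44°): θ ← 81° -44° = 37°
crank pin P = (r cos θ, r sin θ) = (23.959065, 18.054451)
h = r sin θ − e = 18.054451 − 5 = 13.054451
sin φ = h / L = 13.054451 / 233 = 0.05602769
φ = arcsin(0.05602769) = 3.211832°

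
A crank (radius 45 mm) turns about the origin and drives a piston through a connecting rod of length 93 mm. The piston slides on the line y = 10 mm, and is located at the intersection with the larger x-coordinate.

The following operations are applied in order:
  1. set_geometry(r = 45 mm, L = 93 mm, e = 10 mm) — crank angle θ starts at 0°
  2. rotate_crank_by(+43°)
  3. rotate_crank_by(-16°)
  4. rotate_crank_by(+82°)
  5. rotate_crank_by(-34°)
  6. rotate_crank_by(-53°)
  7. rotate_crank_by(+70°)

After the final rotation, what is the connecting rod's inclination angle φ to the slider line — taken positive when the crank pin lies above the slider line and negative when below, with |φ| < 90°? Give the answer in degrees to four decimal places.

set_geometry: r = 45 mm, L = 93 mm, e = 10 mm; θ ← 0°
rotate_crank_by(+43°): θ ← 0° +43° = 43°
rotate_crank_by(-16°): θ ← 43° -16° = 27°
rotate_crank_by(+82°): θ ← 27° +82° = 109°
rotate_crank_by(-34°): θ ← 109° -34° = 75°
rotate_crank_by(-53°): θ ← 75° -53° = 22°
rotate_crank_by(+70°): θ ← 22° +70° = 92°
crank pin P = (r cos θ, r sin θ) = (-1.570477, 44.972587)
h = r sin θ − e = 44.972587 − 10 = 34.972587
sin φ = h / L = 34.972587 / 93 = 0.37604932
φ = arcsin(0.37604932) = 22.089182°

22.0892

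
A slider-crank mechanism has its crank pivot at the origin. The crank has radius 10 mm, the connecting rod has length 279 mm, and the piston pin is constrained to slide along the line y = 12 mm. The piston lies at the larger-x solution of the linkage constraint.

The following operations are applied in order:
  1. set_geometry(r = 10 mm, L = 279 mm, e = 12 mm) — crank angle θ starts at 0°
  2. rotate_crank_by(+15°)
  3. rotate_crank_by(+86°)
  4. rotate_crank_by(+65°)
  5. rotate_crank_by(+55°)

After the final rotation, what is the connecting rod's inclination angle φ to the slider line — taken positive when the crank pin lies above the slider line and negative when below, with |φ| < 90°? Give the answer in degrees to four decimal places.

set_geometry: r = 10 mm, L = 279 mm, e = 12 mm; θ ← 0°
rotate_crank_by(+15°): θ ← 0° +15° = 15°
rotate_crank_by(+86°): θ ← 15° +86° = 101°
rotate_crank_by(+65°): θ ← 101° +65° = 166°
rotate_crank_by(+55°): θ ← 166° +55° = 221°
crank pin P = (r cos θ, r sin θ) = (-7.547096, -6.560590)
h = r sin θ − e = -6.560590 − 12 = -18.560590
sin φ = h / L = -18.560590 / 279 = -0.06652541
φ = arcsin(-0.06652541) = -3.814442°

-3.8144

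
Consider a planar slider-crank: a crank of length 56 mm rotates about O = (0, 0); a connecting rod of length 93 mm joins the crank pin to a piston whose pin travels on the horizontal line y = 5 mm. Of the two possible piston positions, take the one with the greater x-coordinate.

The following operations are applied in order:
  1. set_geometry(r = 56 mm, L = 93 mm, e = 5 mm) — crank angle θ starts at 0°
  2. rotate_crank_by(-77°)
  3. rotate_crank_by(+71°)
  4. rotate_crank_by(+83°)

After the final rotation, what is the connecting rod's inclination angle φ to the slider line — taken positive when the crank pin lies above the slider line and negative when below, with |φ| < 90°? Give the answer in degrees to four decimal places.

set_geometry: r = 56 mm, L = 93 mm, e = 5 mm; θ ← 0°
rotate_crank_by(-77°): θ ← 0° -77° = -77°
rotate_crank_by(+71°): θ ← -77° +71° = -6°
rotate_crank_by(+83°): θ ← -6° +83° = 77°
crank pin P = (r cos θ, r sin θ) = (12.597259, 54.564724)
h = r sin θ − e = 54.564724 − 5 = 49.564724
sin φ = h / L = 49.564724 / 93 = 0.53295402
φ = arcsin(0.53295402) = 32.205264°

32.2053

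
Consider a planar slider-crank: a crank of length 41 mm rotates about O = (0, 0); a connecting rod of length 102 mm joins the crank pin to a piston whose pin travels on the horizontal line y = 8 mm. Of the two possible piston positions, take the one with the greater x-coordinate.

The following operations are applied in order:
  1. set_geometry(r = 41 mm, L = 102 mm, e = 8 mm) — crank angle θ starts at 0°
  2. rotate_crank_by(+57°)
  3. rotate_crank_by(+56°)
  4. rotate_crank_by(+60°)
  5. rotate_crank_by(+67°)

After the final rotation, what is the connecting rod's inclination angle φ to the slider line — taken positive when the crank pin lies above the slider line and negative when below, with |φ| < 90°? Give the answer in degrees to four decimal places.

-25.2482

set_geometry: r = 41 mm, L = 102 mm, e = 8 mm; θ ← 0°
rotate_crank_by(+57°): θ ← 0° +57° = 57°
rotate_crank_by(+56°): θ ← 57° +56° = 113°
rotate_crank_by(+60°): θ ← 113° +60° = 173°
rotate_crank_by(+67°): θ ← 173° +67° = 240°
crank pin P = (r cos θ, r sin θ) = (-20.500000, -35.507042)
h = r sin θ − e = -35.507042 − 8 = -43.507042
sin φ = h / L = -43.507042 / 102 = -0.42653962
φ = arcsin(-0.42653962) = -25.248156°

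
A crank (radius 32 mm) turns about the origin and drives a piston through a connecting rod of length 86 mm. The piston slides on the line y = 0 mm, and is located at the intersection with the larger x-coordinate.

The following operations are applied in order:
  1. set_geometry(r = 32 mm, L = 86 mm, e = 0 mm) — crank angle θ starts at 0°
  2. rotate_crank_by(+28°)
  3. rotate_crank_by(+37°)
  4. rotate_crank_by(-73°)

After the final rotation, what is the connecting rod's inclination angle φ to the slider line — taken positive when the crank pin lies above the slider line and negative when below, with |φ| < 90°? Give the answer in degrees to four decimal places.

-2.9684

set_geometry: r = 32 mm, L = 86 mm, e = 0 mm; θ ← 0°
rotate_crank_by(+28°): θ ← 0° +28° = 28°
rotate_crank_by(+37°): θ ← 28° +37° = 65°
rotate_crank_by(-73°): θ ← 65° -73° = -8°
crank pin P = (r cos θ, r sin θ) = (31.688578, -4.453539)
h = r sin θ − e = -4.453539 − 0 = -4.453539
sin φ = h / L = -4.453539 / 86 = -0.05178534
φ = arcsin(-0.05178534) = -2.968409°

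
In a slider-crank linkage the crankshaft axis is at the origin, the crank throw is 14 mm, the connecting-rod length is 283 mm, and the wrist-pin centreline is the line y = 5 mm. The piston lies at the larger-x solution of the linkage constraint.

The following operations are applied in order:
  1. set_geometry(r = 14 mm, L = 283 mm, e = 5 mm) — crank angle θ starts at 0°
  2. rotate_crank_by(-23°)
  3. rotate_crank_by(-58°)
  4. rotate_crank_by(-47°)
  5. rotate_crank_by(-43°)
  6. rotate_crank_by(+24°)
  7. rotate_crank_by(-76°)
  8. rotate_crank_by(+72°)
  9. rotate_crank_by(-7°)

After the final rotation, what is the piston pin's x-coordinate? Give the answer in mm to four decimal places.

269.8339

set_geometry: r = 14 mm, L = 283 mm, e = 5 mm; θ ← 0°
rotate_crank_by(-23°): θ ← 0° -23° = -23°
rotate_crank_by(-58°): θ ← -23° -58° = -81°
rotate_crank_by(-47°): θ ← -81° -47° = -128°
rotate_crank_by(-43°): θ ← -128° -43° = -171°
rotate_crank_by(+24°): θ ← -171° +24° = -147°
rotate_crank_by(-76°): θ ← -147° -76° = -223°
rotate_crank_by(+72°): θ ← -223° +72° = -151°
rotate_crank_by(-7°): θ ← -151° -7° = -158°
crank pin P = (r cos θ, r sin θ) = (-12.980574, -5.244492)
h = r sin θ − e = -5.244492 − 5 = -10.244492
x = r cos θ + √(L² − h²) = -12.980574 + √(80089.0 − 104.9496) = -12.980574 + 282.814516 = 269.833942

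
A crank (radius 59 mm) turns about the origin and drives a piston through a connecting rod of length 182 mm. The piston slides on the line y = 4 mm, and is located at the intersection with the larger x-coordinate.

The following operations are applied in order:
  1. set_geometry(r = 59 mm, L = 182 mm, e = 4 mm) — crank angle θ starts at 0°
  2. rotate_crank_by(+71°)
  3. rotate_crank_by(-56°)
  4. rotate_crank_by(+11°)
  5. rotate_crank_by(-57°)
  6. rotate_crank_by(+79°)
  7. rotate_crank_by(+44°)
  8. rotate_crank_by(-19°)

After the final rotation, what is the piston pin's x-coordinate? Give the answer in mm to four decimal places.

191.5369

set_geometry: r = 59 mm, L = 182 mm, e = 4 mm; θ ← 0°
rotate_crank_by(+71°): θ ← 0° +71° = 71°
rotate_crank_by(-56°): θ ← 71° -56° = 15°
rotate_crank_by(+11°): θ ← 15° +11° = 26°
rotate_crank_by(-57°): θ ← 26° -57° = -31°
rotate_crank_by(+79°): θ ← -31° +79° = 48°
rotate_crank_by(+44°): θ ← 48° +44° = 92°
rotate_crank_by(-19°): θ ← 92° -19° = 73°
crank pin P = (r cos θ, r sin θ) = (17.249931, 56.421981)
h = r sin θ − e = 56.421981 − 4 = 52.421981
x = r cos θ + √(L² − h²) = 17.249931 + √(33124.0 − 2748.0641) = 17.249931 + 174.286936 = 191.536866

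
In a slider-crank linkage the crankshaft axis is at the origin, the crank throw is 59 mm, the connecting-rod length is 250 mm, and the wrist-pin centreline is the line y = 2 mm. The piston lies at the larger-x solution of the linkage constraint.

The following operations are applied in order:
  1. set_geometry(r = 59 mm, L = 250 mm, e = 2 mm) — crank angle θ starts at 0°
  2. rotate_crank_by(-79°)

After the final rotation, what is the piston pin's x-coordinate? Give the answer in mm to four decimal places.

set_geometry: r = 59 mm, L = 250 mm, e = 2 mm; θ ← 0°
rotate_crank_by(-79°): θ ← 0° -79° = -79°
crank pin P = (r cos θ, r sin θ) = (11.257731, -57.916004)
h = r sin θ − e = -57.916004 − 2 = -59.916004
x = r cos θ + √(L² − h²) = 11.257731 + √(62500.0 − 3589.9275) = 11.257731 + 242.713973 = 253.971703

253.9717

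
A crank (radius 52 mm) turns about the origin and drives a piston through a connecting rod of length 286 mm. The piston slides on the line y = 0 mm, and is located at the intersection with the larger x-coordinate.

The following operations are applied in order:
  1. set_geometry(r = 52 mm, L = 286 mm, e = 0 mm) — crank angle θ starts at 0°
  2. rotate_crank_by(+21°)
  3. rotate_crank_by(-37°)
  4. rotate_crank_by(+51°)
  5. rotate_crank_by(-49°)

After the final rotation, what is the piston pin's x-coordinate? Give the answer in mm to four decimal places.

set_geometry: r = 52 mm, L = 286 mm, e = 0 mm; θ ← 0°
rotate_crank_by(+21°): θ ← 0° +21° = 21°
rotate_crank_by(-37°): θ ← 21° -37° = -16°
rotate_crank_by(+51°): θ ← -16° +51° = 35°
rotate_crank_by(-49°): θ ← 35° -49° = -14°
crank pin P = (r cos θ, r sin θ) = (50.455378, -12.579939)
h = r sin θ − e = -12.579939 − 0 = -12.579939
x = r cos θ + √(L² − h²) = 50.455378 + √(81796.0 − 158.2549) = 50.455378 + 285.723197 = 336.178574

336.1786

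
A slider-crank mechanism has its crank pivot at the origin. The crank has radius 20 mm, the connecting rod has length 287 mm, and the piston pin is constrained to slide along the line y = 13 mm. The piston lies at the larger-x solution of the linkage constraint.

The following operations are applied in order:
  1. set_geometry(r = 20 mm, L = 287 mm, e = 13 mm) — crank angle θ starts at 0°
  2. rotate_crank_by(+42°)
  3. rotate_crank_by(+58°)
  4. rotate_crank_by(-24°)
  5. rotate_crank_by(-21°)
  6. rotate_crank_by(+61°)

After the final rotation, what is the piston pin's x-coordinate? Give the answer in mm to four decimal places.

set_geometry: r = 20 mm, L = 287 mm, e = 13 mm; θ ← 0°
rotate_crank_by(+42°): θ ← 0° +42° = 42°
rotate_crank_by(+58°): θ ← 42° +58° = 100°
rotate_crank_by(-24°): θ ← 100° -24° = 76°
rotate_crank_by(-21°): θ ← 76° -21° = 55°
rotate_crank_by(+61°): θ ← 55° +61° = 116°
crank pin P = (r cos θ, r sin θ) = (-8.767423, 17.975881)
h = r sin θ − e = 17.975881 − 13 = 4.975881
x = r cos θ + √(L² − h²) = -8.767423 + √(82369.0 − 24.7594) = -8.767423 + 286.956862 = 278.189439

278.1894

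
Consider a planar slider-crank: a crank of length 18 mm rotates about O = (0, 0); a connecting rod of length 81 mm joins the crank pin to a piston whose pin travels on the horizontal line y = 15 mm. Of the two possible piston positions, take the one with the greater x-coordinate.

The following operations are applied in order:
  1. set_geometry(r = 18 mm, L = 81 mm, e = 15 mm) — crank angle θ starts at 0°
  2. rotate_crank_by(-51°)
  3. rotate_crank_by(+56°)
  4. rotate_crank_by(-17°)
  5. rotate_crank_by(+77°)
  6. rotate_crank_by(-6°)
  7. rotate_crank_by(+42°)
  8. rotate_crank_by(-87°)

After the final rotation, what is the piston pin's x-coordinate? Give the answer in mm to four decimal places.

set_geometry: r = 18 mm, L = 81 mm, e = 15 mm; θ ← 0°
rotate_crank_by(-51°): θ ← 0° -51° = -51°
rotate_crank_by(+56°): θ ← -51° +56° = 5°
rotate_crank_by(-17°): θ ← 5° -17° = -12°
rotate_crank_by(+77°): θ ← -12° +77° = 65°
rotate_crank_by(-6°): θ ← 65° -6° = 59°
rotate_crank_by(+42°): θ ← 59° +42° = 101°
rotate_crank_by(-87°): θ ← 101° -87° = 14°
crank pin P = (r cos θ, r sin θ) = (17.465323, 4.354594)
h = r sin θ − e = 4.354594 − 15 = -10.645406
x = r cos θ + √(L² − h²) = 17.465323 + √(6561.0 − 113.3247) = 17.465323 + 80.297418 = 97.762741

97.7627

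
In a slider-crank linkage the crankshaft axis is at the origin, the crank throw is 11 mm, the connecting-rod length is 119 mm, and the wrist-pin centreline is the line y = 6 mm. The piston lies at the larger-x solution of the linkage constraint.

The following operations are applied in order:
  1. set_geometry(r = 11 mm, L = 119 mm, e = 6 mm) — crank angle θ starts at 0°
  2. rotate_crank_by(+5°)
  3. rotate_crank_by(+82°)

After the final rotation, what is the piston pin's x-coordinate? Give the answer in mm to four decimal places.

set_geometry: r = 11 mm, L = 119 mm, e = 6 mm; θ ← 0°
rotate_crank_by(+5°): θ ← 0° +5° = 5°
rotate_crank_by(+82°): θ ← 5° +82° = 87°
crank pin P = (r cos θ, r sin θ) = (0.575696, 10.984925)
h = r sin θ − e = 10.984925 − 6 = 4.984925
x = r cos θ + √(L² − h²) = 0.575696 + √(14161.0 − 24.8495) = 0.575696 + 118.895545 = 119.471240

119.4712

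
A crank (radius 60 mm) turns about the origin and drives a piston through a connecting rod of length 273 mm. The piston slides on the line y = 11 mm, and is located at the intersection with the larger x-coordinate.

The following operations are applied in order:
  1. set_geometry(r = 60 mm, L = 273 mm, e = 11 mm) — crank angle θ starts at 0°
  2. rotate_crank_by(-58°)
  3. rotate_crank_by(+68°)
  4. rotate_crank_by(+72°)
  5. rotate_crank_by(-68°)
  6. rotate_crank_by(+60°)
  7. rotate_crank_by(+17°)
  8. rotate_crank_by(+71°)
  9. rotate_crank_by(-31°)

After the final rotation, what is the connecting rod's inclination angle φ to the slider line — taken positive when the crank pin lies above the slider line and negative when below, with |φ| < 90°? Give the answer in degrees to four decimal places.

7.2141

set_geometry: r = 60 mm, L = 273 mm, e = 11 mm; θ ← 0°
rotate_crank_by(-58°): θ ← 0° -58° = -58°
rotate_crank_by(+68°): θ ← -58° +68° = 10°
rotate_crank_by(+72°): θ ← 10° +72° = 82°
rotate_crank_by(-68°): θ ← 82° -68° = 14°
rotate_crank_by(+60°): θ ← 14° +60° = 74°
rotate_crank_by(+17°): θ ← 74° +17° = 91°
rotate_crank_by(+71°): θ ← 91° +71° = 162°
rotate_crank_by(-31°): θ ← 162° -31° = 131°
crank pin P = (r cos θ, r sin θ) = (-39.363542, 45.282575)
h = r sin θ − e = 45.282575 − 11 = 34.282575
sin φ = h / L = 34.282575 / 273 = 0.12557720
φ = arcsin(0.12557720) = 7.214089°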